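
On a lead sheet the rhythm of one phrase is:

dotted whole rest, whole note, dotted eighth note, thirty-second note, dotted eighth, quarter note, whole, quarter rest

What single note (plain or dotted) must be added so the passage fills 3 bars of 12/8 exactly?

dotted sixteenth note

3 bars of 12/8 = 144 thirty-second notes.
Working in thirty-second notes: dotted whole rest = 48; whole note = 32; dotted eighth note = 6; thirty-second note = 1; dotted eighth = 6; quarter note = 8; whole = 32; quarter rest = 8.
Total: 48 + 32 + 6 + 1 + 6 + 8 + 32 + 8 = 141.
Remaining: 144 − 141 = 3 thirty-second notes, which is a dotted sixteenth note.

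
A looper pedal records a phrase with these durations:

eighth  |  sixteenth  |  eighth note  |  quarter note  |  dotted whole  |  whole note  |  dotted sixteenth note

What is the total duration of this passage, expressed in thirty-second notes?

101

Convert each value to thirty-second notes: eighth = 4; sixteenth = 2; eighth note = 4; quarter note = 8; dotted whole = 48; whole note = 32; dotted sixteenth note = 3.
Altogether 4 + 2 + 4 + 8 + 48 + 32 + 3 = 101 thirty-second notes.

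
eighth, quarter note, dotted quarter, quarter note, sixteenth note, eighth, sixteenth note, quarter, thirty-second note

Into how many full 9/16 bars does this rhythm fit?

One bar of 9/16 = 18 thirty-second notes.
Working in thirty-second notes: eighth = 4; quarter note = 8; dotted quarter = 12; quarter note = 8; sixteenth note = 2; eighth = 4; sixteenth note = 2; quarter = 8; thirty-second note = 1.
Adding: 4 + 8 + 12 + 8 + 2 + 4 + 2 + 8 + 1 = 49.
49 ÷ 18 = 2 complete bars with 13 left over.

2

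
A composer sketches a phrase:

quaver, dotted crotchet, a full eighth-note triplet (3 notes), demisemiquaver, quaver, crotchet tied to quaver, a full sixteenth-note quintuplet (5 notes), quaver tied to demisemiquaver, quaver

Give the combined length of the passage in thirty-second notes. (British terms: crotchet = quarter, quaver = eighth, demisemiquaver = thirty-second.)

Express everything in thirty-second notes: quaver = 4; dotted crotchet = 12; a full eighth-note triplet (3 notes) (three triplet eighths span one quarter) = 8; demisemiquaver = 1; quaver = 4; crotchet tied to quaver (crotchet + quaver) = 12; a full sixteenth-note quintuplet (5 notes) (five quintuplet sixteenths span one quarter) = 8; quaver tied to demisemiquaver (quaver + demisemiquaver) = 5; quaver = 4.
Adding: 4 + 12 + 8 + 1 + 4 + 12 + 8 + 5 + 4 = 58 thirty-second notes.

58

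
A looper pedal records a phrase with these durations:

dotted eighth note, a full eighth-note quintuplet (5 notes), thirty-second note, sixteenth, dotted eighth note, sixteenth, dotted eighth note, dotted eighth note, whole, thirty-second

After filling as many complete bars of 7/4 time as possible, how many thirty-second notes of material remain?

One bar of 7/4 = 56 thirty-second notes.
Each duration in thirty-second notes: dotted eighth note = 6; a full eighth-note quintuplet (5 notes) (five quintuplet eighths span one half) = 16; thirty-second note = 1; sixteenth = 2; dotted eighth note = 6; sixteenth = 2; dotted eighth note = 6; dotted eighth note = 6; whole = 32; thirty-second = 1.
Sum: 6 + 16 + 1 + 2 + 6 + 2 + 6 + 6 + 32 + 1 = 78.
78 ÷ 56 = 1 complete bar with 22 thirty-second notes remaining.

22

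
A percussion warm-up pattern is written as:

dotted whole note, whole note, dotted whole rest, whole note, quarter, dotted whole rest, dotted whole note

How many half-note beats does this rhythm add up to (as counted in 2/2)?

One half-note beat = 2 quarter notes.
Convert each value to quarter notes: dotted whole note = 6; whole note = 4; dotted whole rest = 6; whole note = 4; quarter = 1; dotted whole rest = 6; dotted whole note = 6.
Sum: 6 + 4 + 6 + 4 + 1 + 6 + 6 = 33.
33 ÷ 2 = 16.5 beats.

16.5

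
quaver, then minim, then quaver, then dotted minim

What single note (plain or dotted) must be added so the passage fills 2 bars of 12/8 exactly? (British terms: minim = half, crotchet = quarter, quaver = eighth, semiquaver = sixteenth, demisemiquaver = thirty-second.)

2 bars of 12/8 = 24 eighth notes.
Each duration in eighth notes: quaver = 1; minim = 4; quaver = 1; dotted minim = 6.
Adding: 1 + 4 + 1 + 6 = 12.
Remaining: 24 − 12 = 12 eighth notes, which is a dotted whole note.

dotted whole note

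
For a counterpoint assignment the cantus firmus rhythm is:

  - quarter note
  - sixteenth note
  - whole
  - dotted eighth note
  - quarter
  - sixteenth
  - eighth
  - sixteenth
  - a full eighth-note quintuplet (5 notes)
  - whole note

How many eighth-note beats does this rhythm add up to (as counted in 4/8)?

28

One eighth-note beat = 2 sixteenth notes.
Express everything in sixteenth notes: quarter note = 4; sixteenth note = 1; whole = 16; dotted eighth note = 3; quarter = 4; sixteenth = 1; eighth = 2; sixteenth = 1; a full eighth-note quintuplet (5 notes) (five quintuplet eighths span one half) = 8; whole note = 16.
Sum: 4 + 1 + 16 + 3 + 4 + 1 + 2 + 1 + 8 + 16 = 56.
56 ÷ 2 = 28 beats.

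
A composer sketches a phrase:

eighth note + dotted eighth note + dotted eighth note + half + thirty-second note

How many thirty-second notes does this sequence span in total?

Working in thirty-second notes: eighth note = 4; dotted eighth note = 6; dotted eighth note = 6; half = 16; thirty-second note = 1.
Adding: 4 + 6 + 6 + 16 + 1 = 33 thirty-second notes.

33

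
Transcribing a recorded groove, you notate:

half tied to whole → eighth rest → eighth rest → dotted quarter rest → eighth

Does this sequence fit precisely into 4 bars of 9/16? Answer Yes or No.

Yes

One bar of 9/16 = 9 sixteenth notes, so 4 bars = 36.
Each duration in sixteenth notes: half tied to whole (half + whole) = 24; eighth rest = 2; eighth rest = 2; dotted quarter rest = 6; eighth = 2.
Sum: 24 + 2 + 2 + 6 + 2 = 36.
36 equals 36, so the answer is Yes.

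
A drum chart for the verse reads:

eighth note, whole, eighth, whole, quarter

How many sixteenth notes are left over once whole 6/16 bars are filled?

4

One bar of 6/16 = 3 eighth notes.
Working in eighth notes: eighth note = 1; whole = 8; eighth = 1; whole = 8; quarter = 2.
Sum: 1 + 8 + 1 + 8 + 2 = 20.
20 ÷ 3 = 6 complete bars with 2 eighth notes remaining = 4 sixteenth notes.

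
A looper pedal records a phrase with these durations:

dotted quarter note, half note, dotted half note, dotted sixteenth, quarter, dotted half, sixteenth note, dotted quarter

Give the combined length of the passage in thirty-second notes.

101

Convert each value to thirty-second notes: dotted quarter note = 12; half note = 16; dotted half note = 24; dotted sixteenth = 3; quarter = 8; dotted half = 24; sixteenth note = 2; dotted quarter = 12.
Total: 12 + 16 + 24 + 3 + 8 + 24 + 2 + 12 = 101 thirty-second notes.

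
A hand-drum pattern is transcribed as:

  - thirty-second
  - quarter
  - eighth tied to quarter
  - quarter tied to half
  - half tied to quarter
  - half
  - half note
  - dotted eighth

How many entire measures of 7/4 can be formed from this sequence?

1

One bar of 7/4 = 56 thirty-second notes.
Each duration in thirty-second notes: thirty-second = 1; quarter = 8; eighth tied to quarter (eighth + quarter) = 12; quarter tied to half (quarter + half) = 24; half tied to quarter (half + quarter) = 24; half = 16; half note = 16; dotted eighth = 6.
Adding: 1 + 8 + 12 + 24 + 24 + 16 + 16 + 6 = 107.
107 ÷ 56 = 1 complete bar with 51 left over.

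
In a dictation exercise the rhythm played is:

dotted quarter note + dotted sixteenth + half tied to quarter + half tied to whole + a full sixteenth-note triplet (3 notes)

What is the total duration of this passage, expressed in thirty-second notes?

91

In thirty-second notes: dotted quarter note = 12; dotted sixteenth = 3; half tied to quarter (half + quarter) = 24; half tied to whole (half + whole) = 48; a full sixteenth-note triplet (3 notes) (three triplet sixteenths span one eighth) = 4.
Altogether 12 + 3 + 24 + 48 + 4 = 91 thirty-second notes.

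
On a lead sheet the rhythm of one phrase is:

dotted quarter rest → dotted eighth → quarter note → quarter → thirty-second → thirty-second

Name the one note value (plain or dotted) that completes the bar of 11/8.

The bar of 11/8 = 44 thirty-second notes.
Working in thirty-second notes: dotted quarter rest = 12; dotted eighth = 6; quarter note = 8; quarter = 8; thirty-second = 1; thirty-second = 1.
Sum: 12 + 6 + 8 + 8 + 1 + 1 = 36.
Remaining: 44 − 36 = 8 thirty-second notes, which is a quarter note.

quarter note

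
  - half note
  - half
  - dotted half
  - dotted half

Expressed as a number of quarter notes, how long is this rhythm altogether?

Convert each value to quarter notes: half note = 2; half = 2; dotted half = 3; dotted half = 3.
Altogether 2 + 2 + 3 + 3 = 10 quarter notes.

10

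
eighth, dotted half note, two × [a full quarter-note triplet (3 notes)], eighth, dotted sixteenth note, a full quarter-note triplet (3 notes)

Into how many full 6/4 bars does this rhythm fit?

1

One bar of 6/4 = 48 thirty-second notes.
Express everything in thirty-second notes: eighth = 4; dotted half note = 24; a full quarter-note triplet (3 notes) (three triplet quarters span one half) = 16; a full quarter-note triplet (3 notes) (three triplet quarters span one half) = 16; eighth = 4; dotted sixteenth note = 3; a full quarter-note triplet (3 notes) (three triplet quarters span one half) = 16.
Altogether 4 + 24 + 16 + 16 + 4 + 3 + 16 = 83.
83 ÷ 48 = 1 complete bar with 35 left over.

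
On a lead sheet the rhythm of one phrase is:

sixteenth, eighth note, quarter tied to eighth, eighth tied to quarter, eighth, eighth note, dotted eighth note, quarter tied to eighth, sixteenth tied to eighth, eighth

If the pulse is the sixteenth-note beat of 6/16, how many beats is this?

33

One sixteenth-note beat = 2 thirty-second notes.
Express everything in thirty-second notes: sixteenth = 2; eighth note = 4; quarter tied to eighth (quarter + eighth) = 12; eighth tied to quarter (eighth + quarter) = 12; eighth = 4; eighth note = 4; dotted eighth note = 6; quarter tied to eighth (quarter + eighth) = 12; sixteenth tied to eighth (sixteenth + eighth) = 6; eighth = 4.
Adding: 2 + 4 + 12 + 12 + 4 + 4 + 6 + 12 + 6 + 4 = 66.
66 ÷ 2 = 33 beats.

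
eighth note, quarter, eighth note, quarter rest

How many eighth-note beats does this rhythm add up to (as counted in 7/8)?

One eighth-note beat = 2 sixteenth notes.
Express everything in sixteenth notes: eighth note = 2; quarter = 4; eighth note = 2; quarter rest = 4.
Adding: 2 + 4 + 2 + 4 = 12.
12 ÷ 2 = 6 beats.

6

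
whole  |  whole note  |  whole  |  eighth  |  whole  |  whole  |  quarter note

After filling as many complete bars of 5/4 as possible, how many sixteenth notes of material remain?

One bar of 5/4 = 10 eighth notes.
In eighth notes: whole = 8; whole note = 8; whole = 8; eighth = 1; whole = 8; whole = 8; quarter note = 2.
Total: 8 + 8 + 8 + 1 + 8 + 8 + 2 = 43.
43 ÷ 10 = 4 complete bars with 3 eighth notes remaining = 6 sixteenth notes.

6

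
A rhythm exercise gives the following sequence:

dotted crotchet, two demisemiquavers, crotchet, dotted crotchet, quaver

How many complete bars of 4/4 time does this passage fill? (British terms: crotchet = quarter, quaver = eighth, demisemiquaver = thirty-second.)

1

One bar of 4/4 = 32 thirty-second notes.
Each duration in thirty-second notes: dotted crotchet = 12; demisemiquaver = 1; demisemiquaver = 1; crotchet = 8; dotted crotchet = 12; quaver = 4.
Sum: 12 + 1 + 1 + 8 + 12 + 4 = 38.
38 ÷ 32 = 1 complete bar with 6 left over.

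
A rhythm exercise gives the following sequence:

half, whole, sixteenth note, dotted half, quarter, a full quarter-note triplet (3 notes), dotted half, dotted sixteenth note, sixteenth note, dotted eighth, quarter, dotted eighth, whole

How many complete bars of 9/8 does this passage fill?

One bar of 9/8 = 36 thirty-second notes.
Each duration in thirty-second notes: half = 16; whole = 32; sixteenth note = 2; dotted half = 24; quarter = 8; a full quarter-note triplet (3 notes) (three triplet quarters span one half) = 16; dotted half = 24; dotted sixteenth note = 3; sixteenth note = 2; dotted eighth = 6; quarter = 8; dotted eighth = 6; whole = 32.
Sum: 16 + 32 + 2 + 24 + 8 + 16 + 24 + 3 + 2 + 6 + 8 + 6 + 32 = 179.
179 ÷ 36 = 4 complete bars with 35 left over.

4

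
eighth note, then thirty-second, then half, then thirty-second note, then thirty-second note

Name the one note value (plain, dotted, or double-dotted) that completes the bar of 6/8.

thirty-second note

The bar of 6/8 = 24 thirty-second notes.
Convert each value to thirty-second notes: eighth note = 4; thirty-second = 1; half = 16; thirty-second note = 1; thirty-second note = 1.
Sum: 4 + 1 + 16 + 1 + 1 = 23.
Remaining: 24 − 23 = 1 thirty-second note, which is a thirty-second note.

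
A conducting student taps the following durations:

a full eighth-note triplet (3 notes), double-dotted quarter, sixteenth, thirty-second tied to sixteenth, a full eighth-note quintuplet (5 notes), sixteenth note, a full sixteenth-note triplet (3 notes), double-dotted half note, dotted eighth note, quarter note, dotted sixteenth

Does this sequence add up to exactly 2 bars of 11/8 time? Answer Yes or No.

No

One bar of 11/8 = 44 thirty-second notes, so 2 bars = 88.
Express everything in thirty-second notes: a full eighth-note triplet (3 notes) (three triplet eighths span one quarter) = 8; double-dotted quarter = 14; sixteenth = 2; thirty-second tied to sixteenth (thirty-second + sixteenth) = 3; a full eighth-note quintuplet (5 notes) (five quintuplet eighths span one half) = 16; sixteenth note = 2; a full sixteenth-note triplet (3 notes) (three triplet sixteenths span one eighth) = 4; double-dotted half note = 28; dotted eighth note = 6; quarter note = 8; dotted sixteenth = 3.
Adding: 8 + 14 + 2 + 3 + 16 + 2 + 4 + 28 + 6 + 8 + 3 = 94.
94 exceeds 88, so the answer is No.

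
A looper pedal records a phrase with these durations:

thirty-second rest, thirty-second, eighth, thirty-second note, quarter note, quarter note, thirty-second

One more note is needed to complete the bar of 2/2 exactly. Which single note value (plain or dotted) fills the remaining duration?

quarter note

The bar of 2/2 = 32 thirty-second notes.
Convert each value to thirty-second notes: thirty-second rest = 1; thirty-second = 1; eighth = 4; thirty-second note = 1; quarter note = 8; quarter note = 8; thirty-second = 1.
Altogether 1 + 1 + 4 + 1 + 8 + 8 + 1 = 24.
Remaining: 32 − 24 = 8 thirty-second notes, which is a quarter note.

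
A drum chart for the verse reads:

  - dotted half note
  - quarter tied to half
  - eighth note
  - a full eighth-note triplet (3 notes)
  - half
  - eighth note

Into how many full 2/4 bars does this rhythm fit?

5

One bar of 2/4 = 4 eighth notes.
In eighth notes: dotted half note = 6; quarter tied to half (quarter + half) = 6; eighth note = 1; a full eighth-note triplet (3 notes) (three triplet eighths span one quarter) = 2; half = 4; eighth note = 1.
Total: 6 + 6 + 1 + 2 + 4 + 1 = 20.
20 ÷ 4 = 5 complete bars with 0 left over.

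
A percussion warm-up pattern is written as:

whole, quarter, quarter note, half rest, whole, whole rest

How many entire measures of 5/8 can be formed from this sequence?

6

One bar of 5/8 = 5 eighth notes.
Convert each value to eighth notes: whole = 8; quarter = 2; quarter note = 2; half rest = 4; whole = 8; whole rest = 8.
Sum: 8 + 2 + 2 + 4 + 8 + 8 = 32.
32 ÷ 5 = 6 complete bars with 2 left over.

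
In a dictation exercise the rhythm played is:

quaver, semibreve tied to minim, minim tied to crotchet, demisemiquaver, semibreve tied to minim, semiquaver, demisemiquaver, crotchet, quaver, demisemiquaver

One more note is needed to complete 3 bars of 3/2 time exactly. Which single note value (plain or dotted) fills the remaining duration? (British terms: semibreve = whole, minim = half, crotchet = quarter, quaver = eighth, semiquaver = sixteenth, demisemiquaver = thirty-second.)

3 bars of 3/2 = 144 thirty-second notes.
Convert each value to thirty-second notes: quaver = 4; semibreve tied to minim (semibreve + minim) = 48; minim tied to crotchet (minim + crotchet) = 24; demisemiquaver = 1; semibreve tied to minim (semibreve + minim) = 48; semiquaver = 2; demisemiquaver = 1; crotchet = 8; quaver = 4; demisemiquaver = 1.
Adding: 4 + 48 + 24 + 1 + 48 + 2 + 1 + 8 + 4 + 1 = 141.
Remaining: 144 − 141 = 3 thirty-second notes, which is a dotted sixteenth note.

dotted sixteenth note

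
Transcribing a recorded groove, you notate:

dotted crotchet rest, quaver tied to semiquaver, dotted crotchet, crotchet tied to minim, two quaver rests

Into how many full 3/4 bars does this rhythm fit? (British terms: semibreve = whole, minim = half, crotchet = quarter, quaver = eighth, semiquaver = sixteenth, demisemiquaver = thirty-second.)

2

One bar of 3/4 = 12 sixteenth notes.
Each duration in sixteenth notes: dotted crotchet rest = 6; quaver tied to semiquaver (quaver + semiquaver) = 3; dotted crotchet = 6; crotchet tied to minim (crotchet + minim) = 12; quaver rest = 2; quaver rest = 2.
Adding: 6 + 3 + 6 + 12 + 2 + 2 = 31.
31 ÷ 12 = 2 complete bars with 7 left over.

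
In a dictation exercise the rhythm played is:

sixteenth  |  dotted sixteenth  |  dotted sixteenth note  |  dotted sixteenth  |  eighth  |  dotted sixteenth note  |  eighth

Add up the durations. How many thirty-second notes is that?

Convert each value to thirty-second notes: sixteenth = 2; dotted sixteenth = 3; dotted sixteenth note = 3; dotted sixteenth = 3; eighth = 4; dotted sixteenth note = 3; eighth = 4.
Total: 2 + 3 + 3 + 3 + 4 + 3 + 4 = 22 thirty-second notes.

22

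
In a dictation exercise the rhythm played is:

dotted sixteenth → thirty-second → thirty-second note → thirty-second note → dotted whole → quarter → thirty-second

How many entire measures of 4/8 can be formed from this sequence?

One bar of 4/8 = 16 thirty-second notes.
Working in thirty-second notes: dotted sixteenth = 3; thirty-second = 1; thirty-second note = 1; thirty-second note = 1; dotted whole = 48; quarter = 8; thirty-second = 1.
Adding: 3 + 1 + 1 + 1 + 48 + 8 + 1 = 63.
63 ÷ 16 = 3 complete bars with 15 left over.

3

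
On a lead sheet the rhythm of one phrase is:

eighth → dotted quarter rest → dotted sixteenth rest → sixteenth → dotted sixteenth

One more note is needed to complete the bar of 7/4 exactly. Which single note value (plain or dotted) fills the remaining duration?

The bar of 7/4 = 56 thirty-second notes.
Convert each value to thirty-second notes: eighth = 4; dotted quarter rest = 12; dotted sixteenth rest = 3; sixteenth = 2; dotted sixteenth = 3.
Altogether 4 + 12 + 3 + 2 + 3 = 24.
Remaining: 56 − 24 = 32 thirty-second notes, which is a whole note.

whole note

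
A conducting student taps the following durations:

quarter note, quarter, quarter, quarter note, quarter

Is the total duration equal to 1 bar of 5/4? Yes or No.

One bar of 5/4 = 5 quarter notes.
Each duration in quarter notes: quarter note = 1; quarter = 1; quarter = 1; quarter note = 1; quarter = 1.
Total: 1 + 1 + 1 + 1 + 1 = 5.
5 equals 5, so the answer is Yes.

Yes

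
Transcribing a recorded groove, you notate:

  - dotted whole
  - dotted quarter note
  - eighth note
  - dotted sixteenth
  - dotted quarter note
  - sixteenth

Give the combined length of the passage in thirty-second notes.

81

Each duration in thirty-second notes: dotted whole = 48; dotted quarter note = 12; eighth note = 4; dotted sixteenth = 3; dotted quarter note = 12; sixteenth = 2.
Adding: 48 + 12 + 4 + 3 + 12 + 2 = 81 thirty-second notes.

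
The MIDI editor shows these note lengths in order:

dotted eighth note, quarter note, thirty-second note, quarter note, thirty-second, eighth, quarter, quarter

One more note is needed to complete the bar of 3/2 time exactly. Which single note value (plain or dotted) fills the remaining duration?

eighth note

The bar of 3/2 = 48 thirty-second notes.
In thirty-second notes: dotted eighth note = 6; quarter note = 8; thirty-second note = 1; quarter note = 8; thirty-second = 1; eighth = 4; quarter = 8; quarter = 8.
Altogether 6 + 8 + 1 + 8 + 1 + 4 + 8 + 8 = 44.
Remaining: 48 − 44 = 4 thirty-second notes, which is a eighth note.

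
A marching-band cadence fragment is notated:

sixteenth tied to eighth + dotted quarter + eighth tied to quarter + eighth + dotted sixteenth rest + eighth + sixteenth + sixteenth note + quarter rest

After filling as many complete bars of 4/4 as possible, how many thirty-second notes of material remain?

21

One bar of 4/4 = 32 thirty-second notes.
Each duration in thirty-second notes: sixteenth tied to eighth (sixteenth + eighth) = 6; dotted quarter = 12; eighth tied to quarter (eighth + quarter) = 12; eighth = 4; dotted sixteenth rest = 3; eighth = 4; sixteenth = 2; sixteenth note = 2; quarter rest = 8.
Total: 6 + 12 + 12 + 4 + 3 + 4 + 2 + 2 + 8 = 53.
53 ÷ 32 = 1 complete bar with 21 thirty-second notes remaining.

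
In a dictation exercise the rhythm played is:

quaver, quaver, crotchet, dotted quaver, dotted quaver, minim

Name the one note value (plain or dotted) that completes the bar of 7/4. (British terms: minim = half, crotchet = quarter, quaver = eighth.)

dotted quarter note

The bar of 7/4 = 28 sixteenth notes.
Working in sixteenth notes: quaver = 2; quaver = 2; crotchet = 4; dotted quaver = 3; dotted quaver = 3; minim = 8.
Total: 2 + 2 + 4 + 3 + 3 + 8 = 22.
Remaining: 28 − 22 = 6 sixteenth notes, which is a dotted quarter note.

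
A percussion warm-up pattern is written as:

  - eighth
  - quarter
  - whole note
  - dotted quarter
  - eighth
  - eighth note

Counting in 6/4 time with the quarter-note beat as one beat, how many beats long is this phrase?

8

One quarter-note beat = 2 eighth notes.
Each duration in eighth notes: eighth = 1; quarter = 2; whole note = 8; dotted quarter = 3; eighth = 1; eighth note = 1.
Altogether 1 + 2 + 8 + 3 + 1 + 1 = 16.
16 ÷ 2 = 8 beats.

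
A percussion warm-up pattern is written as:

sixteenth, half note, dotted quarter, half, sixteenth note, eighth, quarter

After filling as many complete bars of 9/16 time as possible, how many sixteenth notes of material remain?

One bar of 9/16 = 9 sixteenth notes.
In sixteenth notes: sixteenth = 1; half note = 8; dotted quarter = 6; half = 8; sixteenth note = 1; eighth = 2; quarter = 4.
Adding: 1 + 8 + 6 + 8 + 1 + 2 + 4 = 30.
30 ÷ 9 = 3 complete bars with 3 sixteenth notes remaining.

3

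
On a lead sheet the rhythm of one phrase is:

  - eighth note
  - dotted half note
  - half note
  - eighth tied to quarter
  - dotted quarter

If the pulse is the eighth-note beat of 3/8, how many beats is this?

One eighth-note beat = 2 sixteenth notes.
Convert each value to sixteenth notes: eighth note = 2; dotted half note = 12; half note = 8; eighth tied to quarter (eighth + quarter) = 6; dotted quarter = 6.
Adding: 2 + 12 + 8 + 6 + 6 = 34.
34 ÷ 2 = 17 beats.

17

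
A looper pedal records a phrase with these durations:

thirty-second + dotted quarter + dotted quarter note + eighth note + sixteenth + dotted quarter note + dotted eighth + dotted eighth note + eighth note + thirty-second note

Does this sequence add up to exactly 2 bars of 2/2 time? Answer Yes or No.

One bar of 2/2 = 32 thirty-second notes, so 2 bars = 64.
In thirty-second notes: thirty-second = 1; dotted quarter = 12; dotted quarter note = 12; eighth note = 4; sixteenth = 2; dotted quarter note = 12; dotted eighth = 6; dotted eighth note = 6; eighth note = 4; thirty-second note = 1.
Sum: 1 + 12 + 12 + 4 + 2 + 12 + 6 + 6 + 4 + 1 = 60.
60 falls short of 64, so the answer is No.

No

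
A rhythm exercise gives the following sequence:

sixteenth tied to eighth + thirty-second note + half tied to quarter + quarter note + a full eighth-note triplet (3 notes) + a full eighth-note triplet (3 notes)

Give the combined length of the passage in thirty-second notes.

Express everything in thirty-second notes: sixteenth tied to eighth (sixteenth + eighth) = 6; thirty-second note = 1; half tied to quarter (half + quarter) = 24; quarter note = 8; a full eighth-note triplet (3 notes) (three triplet eighths span one quarter) = 8; a full eighth-note triplet (3 notes) (three triplet eighths span one quarter) = 8.
Altogether 6 + 1 + 24 + 8 + 8 + 8 = 55 thirty-second notes.

55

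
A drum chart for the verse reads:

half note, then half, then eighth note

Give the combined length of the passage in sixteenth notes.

Convert each value to sixteenth notes: half note = 8; half = 8; eighth note = 2.
Altogether 8 + 8 + 2 = 18 sixteenth notes.

18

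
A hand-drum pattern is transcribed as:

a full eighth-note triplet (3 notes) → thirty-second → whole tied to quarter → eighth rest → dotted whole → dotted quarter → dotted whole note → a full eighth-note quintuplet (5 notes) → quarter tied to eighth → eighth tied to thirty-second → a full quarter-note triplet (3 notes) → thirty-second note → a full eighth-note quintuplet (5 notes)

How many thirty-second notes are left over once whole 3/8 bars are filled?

One bar of 3/8 = 12 thirty-second notes.
Convert each value to thirty-second notes: a full eighth-note triplet (3 notes) (three triplet eighths span one quarter) = 8; thirty-second = 1; whole tied to quarter (whole + quarter) = 40; eighth rest = 4; dotted whole = 48; dotted quarter = 12; dotted whole note = 48; a full eighth-note quintuplet (5 notes) (five quintuplet eighths span one half) = 16; quarter tied to eighth (quarter + eighth) = 12; eighth tied to thirty-second (eighth + thirty-second) = 5; a full quarter-note triplet (3 notes) (three triplet quarters span one half) = 16; thirty-second note = 1; a full eighth-note quintuplet (5 notes) (five quintuplet eighths span one half) = 16.
Adding: 8 + 1 + 40 + 4 + 48 + 12 + 48 + 16 + 12 + 5 + 16 + 1 + 16 = 227.
227 ÷ 12 = 18 complete bars with 11 thirty-second notes remaining.

11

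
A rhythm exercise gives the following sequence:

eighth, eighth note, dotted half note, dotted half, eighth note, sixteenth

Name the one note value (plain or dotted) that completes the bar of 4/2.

The bar of 4/2 = 32 sixteenth notes.
Convert each value to sixteenth notes: eighth = 2; eighth note = 2; dotted half note = 12; dotted half = 12; eighth note = 2; sixteenth = 1.
Altogether 2 + 2 + 12 + 12 + 2 + 1 = 31.
Remaining: 32 − 31 = 1 sixteenth note, which is a sixteenth note.

sixteenth note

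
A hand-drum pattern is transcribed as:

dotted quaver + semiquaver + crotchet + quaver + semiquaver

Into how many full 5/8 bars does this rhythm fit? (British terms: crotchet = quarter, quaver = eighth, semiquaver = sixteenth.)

1

One bar of 5/8 = 10 sixteenth notes.
Working in sixteenth notes: dotted quaver = 3; semiquaver = 1; crotchet = 4; quaver = 2; semiquaver = 1.
Adding: 3 + 1 + 4 + 2 + 1 = 11.
11 ÷ 10 = 1 complete bar with 1 left over.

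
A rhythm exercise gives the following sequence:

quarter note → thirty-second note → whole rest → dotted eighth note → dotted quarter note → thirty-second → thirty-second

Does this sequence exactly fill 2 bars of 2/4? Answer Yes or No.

One bar of 2/4 = 16 thirty-second notes, so 2 bars = 32.
Convert each value to thirty-second notes: quarter note = 8; thirty-second note = 1; whole rest = 32; dotted eighth note = 6; dotted quarter note = 12; thirty-second = 1; thirty-second = 1.
Total: 8 + 1 + 32 + 6 + 12 + 1 + 1 = 61.
61 exceeds 32, so the answer is No.

No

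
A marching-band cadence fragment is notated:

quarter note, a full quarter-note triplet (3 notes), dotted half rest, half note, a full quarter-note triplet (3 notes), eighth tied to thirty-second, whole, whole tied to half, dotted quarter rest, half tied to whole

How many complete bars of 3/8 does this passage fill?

One bar of 3/8 = 12 thirty-second notes.
Convert each value to thirty-second notes: quarter note = 8; a full quarter-note triplet (3 notes) (three triplet quarters span one half) = 16; dotted half rest = 24; half note = 16; a full quarter-note triplet (3 notes) (three triplet quarters span one half) = 16; eighth tied to thirty-second (eighth + thirty-second) = 5; whole = 32; whole tied to half (whole + half) = 48; dotted quarter rest = 12; half tied to whole (half + whole) = 48.
Sum: 8 + 16 + 24 + 16 + 16 + 5 + 32 + 48 + 12 + 48 = 225.
225 ÷ 12 = 18 complete bars with 9 left over.

18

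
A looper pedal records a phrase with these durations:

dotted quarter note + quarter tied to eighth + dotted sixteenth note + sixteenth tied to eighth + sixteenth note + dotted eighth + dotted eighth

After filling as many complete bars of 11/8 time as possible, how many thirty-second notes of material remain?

3

One bar of 11/8 = 44 thirty-second notes.
In thirty-second notes: dotted quarter note = 12; quarter tied to eighth (quarter + eighth) = 12; dotted sixteenth note = 3; sixteenth tied to eighth (sixteenth + eighth) = 6; sixteenth note = 2; dotted eighth = 6; dotted eighth = 6.
Total: 12 + 12 + 3 + 6 + 2 + 6 + 6 = 47.
47 ÷ 44 = 1 complete bar with 3 thirty-second notes remaining.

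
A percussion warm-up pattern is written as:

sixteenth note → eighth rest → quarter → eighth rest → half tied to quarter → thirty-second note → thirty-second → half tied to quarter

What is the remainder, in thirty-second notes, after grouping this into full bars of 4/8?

One bar of 4/8 = 16 thirty-second notes.
Express everything in thirty-second notes: sixteenth note = 2; eighth rest = 4; quarter = 8; eighth rest = 4; half tied to quarter (half + quarter) = 24; thirty-second note = 1; thirty-second = 1; half tied to quarter (half + quarter) = 24.
Altogether 2 + 4 + 8 + 4 + 24 + 1 + 1 + 24 = 68.
68 ÷ 16 = 4 complete bars with 4 thirty-second notes remaining.

4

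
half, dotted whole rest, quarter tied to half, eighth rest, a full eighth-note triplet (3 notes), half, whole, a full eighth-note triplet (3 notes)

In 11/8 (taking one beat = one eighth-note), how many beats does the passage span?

39

One eighth-note beat = 2 sixteenth notes.
Working in sixteenth notes: half = 8; dotted whole rest = 24; quarter tied to half (quarter + half) = 12; eighth rest = 2; a full eighth-note triplet (3 notes) (three triplet eighths span one quarter) = 4; half = 8; whole = 16; a full eighth-note triplet (3 notes) (three triplet eighths span one quarter) = 4.
Altogether 8 + 24 + 12 + 2 + 4 + 8 + 16 + 4 = 78.
78 ÷ 2 = 39 beats.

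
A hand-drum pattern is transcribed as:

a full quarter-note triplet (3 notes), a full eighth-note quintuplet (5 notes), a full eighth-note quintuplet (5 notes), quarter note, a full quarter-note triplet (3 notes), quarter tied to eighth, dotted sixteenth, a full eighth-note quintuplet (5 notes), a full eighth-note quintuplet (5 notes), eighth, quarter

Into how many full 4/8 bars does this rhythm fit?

One bar of 4/8 = 16 thirty-second notes.
Working in thirty-second notes: a full quarter-note triplet (3 notes) (three triplet quarters span one half) = 16; a full eighth-note quintuplet (5 notes) (five quintuplet eighths span one half) = 16; a full eighth-note quintuplet (5 notes) (five quintuplet eighths span one half) = 16; quarter note = 8; a full quarter-note triplet (3 notes) (three triplet quarters span one half) = 16; quarter tied to eighth (quarter + eighth) = 12; dotted sixteenth = 3; a full eighth-note quintuplet (5 notes) (five quintuplet eighths span one half) = 16; a full eighth-note quintuplet (5 notes) (five quintuplet eighths span one half) = 16; eighth = 4; quarter = 8.
Altogether 16 + 16 + 16 + 8 + 16 + 12 + 3 + 16 + 16 + 4 + 8 = 131.
131 ÷ 16 = 8 complete bars with 3 left over.

8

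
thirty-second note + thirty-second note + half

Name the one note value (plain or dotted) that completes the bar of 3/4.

The bar of 3/4 = 24 thirty-second notes.
Working in thirty-second notes: thirty-second note = 1; thirty-second note = 1; half = 16.
Total: 1 + 1 + 16 = 18.
Remaining: 24 − 18 = 6 thirty-second notes, which is a dotted eighth note.

dotted eighth note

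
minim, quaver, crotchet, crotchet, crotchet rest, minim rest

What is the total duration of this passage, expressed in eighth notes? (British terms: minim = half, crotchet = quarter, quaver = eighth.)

15

Express everything in eighth notes: minim = 4; quaver = 1; crotchet = 2; crotchet = 2; crotchet rest = 2; minim rest = 4.
Altogether 4 + 1 + 2 + 2 + 2 + 4 = 15 eighth notes.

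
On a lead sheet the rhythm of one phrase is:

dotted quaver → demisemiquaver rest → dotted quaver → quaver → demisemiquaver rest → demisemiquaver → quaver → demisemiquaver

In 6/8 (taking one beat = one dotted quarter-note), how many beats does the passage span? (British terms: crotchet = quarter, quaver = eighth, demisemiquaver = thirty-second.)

2

One dotted quarter-note beat = 12 thirty-second notes.
Express everything in thirty-second notes: dotted quaver = 6; demisemiquaver rest = 1; dotted quaver = 6; quaver = 4; demisemiquaver rest = 1; demisemiquaver = 1; quaver = 4; demisemiquaver = 1.
Sum: 6 + 1 + 6 + 4 + 1 + 1 + 4 + 1 = 24.
24 ÷ 12 = 2 beats.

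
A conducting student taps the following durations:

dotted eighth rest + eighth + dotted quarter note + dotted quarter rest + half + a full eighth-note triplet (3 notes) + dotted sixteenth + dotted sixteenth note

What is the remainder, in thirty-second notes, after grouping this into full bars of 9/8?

28

One bar of 9/8 = 36 thirty-second notes.
Express everything in thirty-second notes: dotted eighth rest = 6; eighth = 4; dotted quarter note = 12; dotted quarter rest = 12; half = 16; a full eighth-note triplet (3 notes) (three triplet eighths span one quarter) = 8; dotted sixteenth = 3; dotted sixteenth note = 3.
Total: 6 + 4 + 12 + 12 + 16 + 8 + 3 + 3 = 64.
64 ÷ 36 = 1 complete bar with 28 thirty-second notes remaining.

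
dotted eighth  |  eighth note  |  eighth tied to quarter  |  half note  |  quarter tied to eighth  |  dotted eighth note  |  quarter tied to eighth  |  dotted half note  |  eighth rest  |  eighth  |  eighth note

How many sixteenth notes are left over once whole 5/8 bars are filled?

One bar of 5/8 = 10 sixteenth notes.
Convert each value to sixteenth notes: dotted eighth = 3; eighth note = 2; eighth tied to quarter (eighth + quarter) = 6; half note = 8; quarter tied to eighth (quarter + eighth) = 6; dotted eighth note = 3; quarter tied to eighth (quarter + eighth) = 6; dotted half note = 12; eighth rest = 2; eighth = 2; eighth note = 2.
Altogether 3 + 2 + 6 + 8 + 6 + 3 + 6 + 12 + 2 + 2 + 2 = 52.
52 ÷ 10 = 5 complete bars with 2 sixteenth notes remaining.

2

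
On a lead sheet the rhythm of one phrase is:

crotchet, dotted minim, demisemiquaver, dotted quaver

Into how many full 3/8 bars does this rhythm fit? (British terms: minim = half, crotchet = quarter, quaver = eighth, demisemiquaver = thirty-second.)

3

One bar of 3/8 = 12 thirty-second notes.
Express everything in thirty-second notes: crotchet = 8; dotted minim = 24; demisemiquaver = 1; dotted quaver = 6.
Sum: 8 + 24 + 1 + 6 = 39.
39 ÷ 12 = 3 complete bars with 3 left over.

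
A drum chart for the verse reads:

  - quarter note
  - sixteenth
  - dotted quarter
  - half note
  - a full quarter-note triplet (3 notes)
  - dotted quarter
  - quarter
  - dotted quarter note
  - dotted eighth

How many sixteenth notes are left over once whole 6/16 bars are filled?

One bar of 6/16 = 6 sixteenth notes.
Express everything in sixteenth notes: quarter note = 4; sixteenth = 1; dotted quarter = 6; half note = 8; a full quarter-note triplet (3 notes) (three triplet quarters span one half) = 8; dotted quarter = 6; quarter = 4; dotted quarter note = 6; dotted eighth = 3.
Altogether 4 + 1 + 6 + 8 + 8 + 6 + 4 + 6 + 3 = 46.
46 ÷ 6 = 7 complete bars with 4 sixteenth notes remaining.

4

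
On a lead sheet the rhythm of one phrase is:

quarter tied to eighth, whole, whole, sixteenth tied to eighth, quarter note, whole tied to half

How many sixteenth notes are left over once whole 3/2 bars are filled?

One bar of 3/2 = 24 sixteenth notes.
Each duration in sixteenth notes: quarter tied to eighth (quarter + eighth) = 6; whole = 16; whole = 16; sixteenth tied to eighth (sixteenth + eighth) = 3; quarter note = 4; whole tied to half (whole + half) = 24.
Altogether 6 + 16 + 16 + 3 + 4 + 24 = 69.
69 ÷ 24 = 2 complete bars with 21 sixteenth notes remaining.

21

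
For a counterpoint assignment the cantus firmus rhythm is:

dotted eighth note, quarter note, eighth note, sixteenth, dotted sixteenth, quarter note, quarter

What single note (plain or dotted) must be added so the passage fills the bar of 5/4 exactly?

The bar of 5/4 = 40 thirty-second notes.
Convert each value to thirty-second notes: dotted eighth note = 6; quarter note = 8; eighth note = 4; sixteenth = 2; dotted sixteenth = 3; quarter note = 8; quarter = 8.
Adding: 6 + 8 + 4 + 2 + 3 + 8 + 8 = 39.
Remaining: 40 − 39 = 1 thirty-second note, which is a thirty-second note.

thirty-second note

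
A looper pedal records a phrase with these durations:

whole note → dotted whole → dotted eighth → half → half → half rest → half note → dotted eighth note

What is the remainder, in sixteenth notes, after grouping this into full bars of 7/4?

22

One bar of 7/4 = 28 sixteenth notes.
Convert each value to sixteenth notes: whole note = 16; dotted whole = 24; dotted eighth = 3; half = 8; half = 8; half rest = 8; half note = 8; dotted eighth note = 3.
Sum: 16 + 24 + 3 + 8 + 8 + 8 + 8 + 3 = 78.
78 ÷ 28 = 2 complete bars with 22 sixteenth notes remaining.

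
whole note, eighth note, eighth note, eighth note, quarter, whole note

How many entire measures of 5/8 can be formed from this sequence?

One bar of 5/8 = 5 eighth notes.
Convert each value to eighth notes: whole note = 8; eighth note = 1; eighth note = 1; eighth note = 1; quarter = 2; whole note = 8.
Sum: 8 + 1 + 1 + 1 + 2 + 8 = 21.
21 ÷ 5 = 4 complete bars with 1 left over.

4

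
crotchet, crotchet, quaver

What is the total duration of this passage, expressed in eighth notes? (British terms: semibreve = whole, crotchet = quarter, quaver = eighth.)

5

Each duration in eighth notes: crotchet = 2; crotchet = 2; quaver = 1.
Adding: 2 + 2 + 1 = 5 eighth notes.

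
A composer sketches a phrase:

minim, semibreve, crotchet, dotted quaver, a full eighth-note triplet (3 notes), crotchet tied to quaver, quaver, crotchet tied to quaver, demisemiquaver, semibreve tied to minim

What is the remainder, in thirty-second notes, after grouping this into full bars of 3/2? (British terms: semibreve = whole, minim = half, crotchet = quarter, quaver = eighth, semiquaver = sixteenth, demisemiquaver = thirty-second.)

One bar of 3/2 = 48 thirty-second notes.
Each duration in thirty-second notes: minim = 16; semibreve = 32; crotchet = 8; dotted quaver = 6; a full eighth-note triplet (3 notes) (three triplet eighths span one quarter) = 8; crotchet tied to quaver (crotchet + quaver) = 12; quaver = 4; crotchet tied to quaver (crotchet + quaver) = 12; demisemiquaver = 1; semibreve tied to minim (semibreve + minim) = 48.
Altogether 16 + 32 + 8 + 6 + 8 + 12 + 4 + 12 + 1 + 48 = 147.
147 ÷ 48 = 3 complete bars with 3 thirty-second notes remaining.

3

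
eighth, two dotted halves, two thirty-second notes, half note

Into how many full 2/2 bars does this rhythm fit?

One bar of 2/2 = 32 thirty-second notes.
Each duration in thirty-second notes: eighth = 4; dotted half = 24; dotted half = 24; thirty-second note = 1; thirty-second note = 1; half note = 16.
Sum: 4 + 24 + 24 + 1 + 1 + 16 = 70.
70 ÷ 32 = 2 complete bars with 6 left over.

2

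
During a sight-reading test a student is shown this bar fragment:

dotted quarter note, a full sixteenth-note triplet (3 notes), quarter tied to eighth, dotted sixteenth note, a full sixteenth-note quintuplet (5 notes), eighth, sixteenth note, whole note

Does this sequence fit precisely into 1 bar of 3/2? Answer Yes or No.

One bar of 3/2 = 48 thirty-second notes.
Each duration in thirty-second notes: dotted quarter note = 12; a full sixteenth-note triplet (3 notes) (three triplet sixteenths span one eighth) = 4; quarter tied to eighth (quarter + eighth) = 12; dotted sixteenth note = 3; a full sixteenth-note quintuplet (5 notes) (five quintuplet sixteenths span one quarter) = 8; eighth = 4; sixteenth note = 2; whole note = 32.
Adding: 12 + 4 + 12 + 3 + 8 + 4 + 2 + 32 = 77.
77 exceeds 48, so the answer is No.

No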